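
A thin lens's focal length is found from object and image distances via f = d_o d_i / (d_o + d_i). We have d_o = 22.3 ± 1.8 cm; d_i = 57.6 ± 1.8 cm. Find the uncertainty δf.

∂f/∂d_o = (d_i/(d_o+d_i))² = 0.520;  ∂f/∂d_i = (d_o/(d_o+d_i))² = 0.0779
δf = √((∂f/∂d_o · δd_o)² + (∂f/∂d_i · δd_i)²) = √(0.875 + 0.0197) = 0.946 cm

0.946 cm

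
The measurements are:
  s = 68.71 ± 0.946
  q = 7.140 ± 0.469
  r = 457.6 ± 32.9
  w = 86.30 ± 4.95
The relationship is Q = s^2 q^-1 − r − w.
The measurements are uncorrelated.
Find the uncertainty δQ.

Let p = s^2·q^-1 = 661.2. δp/p = √((2·δs/s)² + (-1·δq/q)²) = √(0.000758 + 0.00431) = 0.0712, so δp = 47.1.
Q = p − r − w: δQ = √(δp² + δr² + δw²) = √(2220 + 1080 + 24.5) = 57.7

57.7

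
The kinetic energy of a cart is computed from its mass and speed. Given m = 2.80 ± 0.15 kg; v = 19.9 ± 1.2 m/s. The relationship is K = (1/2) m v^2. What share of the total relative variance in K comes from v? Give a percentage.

(δK/K)² = (1·δm/m)² + (2·δv/v)²
  m term: (1×0.0536)² = 0.00287
  v term: (2×0.0603)² = 0.0145
Total = 0.0174. Share from v = 0.0145/0.0174 = 0.835.

83.5%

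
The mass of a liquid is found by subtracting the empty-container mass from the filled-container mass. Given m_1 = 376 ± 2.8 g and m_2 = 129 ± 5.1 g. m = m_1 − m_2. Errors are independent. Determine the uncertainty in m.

For a sum/difference, combine absolute errors in quadrature:
  (δm_1)² = 7.84;  (δm_2)² = 26.0
δm = √(33.8) = 5.82 g

5.82 g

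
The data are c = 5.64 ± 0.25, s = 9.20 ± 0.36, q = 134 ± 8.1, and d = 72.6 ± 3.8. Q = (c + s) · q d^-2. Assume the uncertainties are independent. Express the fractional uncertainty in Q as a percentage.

Let u = c + s = 14.8. δu = √(δc² + δs²) = √(0.0625 + 0.130) = 0.438, so δu/u = 0.0295.
Q is then a monomial in u, q, d:
δQ/Q = √((δu/u)² + (1·δq/q)² + (-2·δd/d)²) = √(0.000872 + 0.00365 + 0.0110) = 0.124

12.4%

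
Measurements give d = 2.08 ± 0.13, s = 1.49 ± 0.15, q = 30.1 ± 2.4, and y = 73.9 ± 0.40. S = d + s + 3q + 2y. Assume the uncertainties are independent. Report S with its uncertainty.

Absolute uncertainties add in quadrature for a linear combination:
  (δd)² = 0.0169;  (δs)² = 0.0225;  (3·δq)² = 51.8;  (2·δy)² = 0.640
δS = √(52.5) = 7.25
S = 242.

242 ± 7.25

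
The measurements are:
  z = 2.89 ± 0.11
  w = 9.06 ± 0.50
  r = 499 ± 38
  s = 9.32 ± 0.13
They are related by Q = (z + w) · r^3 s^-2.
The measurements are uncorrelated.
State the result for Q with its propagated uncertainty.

(1.71 ± 0.400) × 10^7

Let u = z + w = 12.0. δu = √(δz² + δw²) = √(0.0121 + 0.250) = 0.512, so δu/u = 0.0428.
Q is then a monomial in u, r, s:
δQ/Q = √((δu/u)² + (3·δr/r)² + (-2·δs/s)²) = √(0.00184 + 0.0522 + 0.000778) = 0.234
Q = 1.71e+07, so δQ = 0.234 × 1.71e+07 = 4e+06.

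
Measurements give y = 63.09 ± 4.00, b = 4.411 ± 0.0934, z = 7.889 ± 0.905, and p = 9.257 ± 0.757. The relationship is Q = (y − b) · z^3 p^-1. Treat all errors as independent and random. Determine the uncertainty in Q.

Let u = y − b = 58.68. δu = √(δy² + δb²) = √(16.0 + 0.00872) = 4.00, so δu/u = 0.0682.
Q is then a monomial in u, z, p:
δQ/Q = √((δu/u)² + (3·δz/z)² + (-1·δp/p)²) = √(0.00465 + 0.118 + 0.00669) = 0.360
Q = 3112, so δQ = 0.360 × 3112 = 1120.

1120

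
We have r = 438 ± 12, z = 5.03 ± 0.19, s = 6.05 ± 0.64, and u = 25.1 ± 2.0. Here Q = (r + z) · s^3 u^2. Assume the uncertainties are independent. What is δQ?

Let w = r + z = 443. δw = √(δr² + δz²) = √(144 + 0.0361) = 12.0, so δw/w = 0.0271.
Q is then a monomial in w, s, u:
δQ/Q = √((δw/w)² + (3·δs/s)² + (2·δu/u)²) = √(0.000734 + 0.101 + 0.0254) = 0.356
Q = 6.18e+07, so δQ = 0.356 × 6.18e+07 = 2.2e+07.

2.2e+07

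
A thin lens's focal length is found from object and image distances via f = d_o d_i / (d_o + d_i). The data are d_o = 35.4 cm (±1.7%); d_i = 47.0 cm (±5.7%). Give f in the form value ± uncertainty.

∂f/∂d_o = (d_i/(d_o+d_i))² = 0.325;  ∂f/∂d_i = (d_o/(d_o+d_i))² = 0.185
δf = √((∂f/∂d_o · δd_o)² + (∂f/∂d_i · δd_i)²) = √(0.0383 + 0.244) = 0.532 cm
f = 20.2 cm.

20.2 ± 0.532 cm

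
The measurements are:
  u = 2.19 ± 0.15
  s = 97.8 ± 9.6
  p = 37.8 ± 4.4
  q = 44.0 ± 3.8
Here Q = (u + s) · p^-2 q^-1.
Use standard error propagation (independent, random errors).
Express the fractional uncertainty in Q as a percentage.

Let w = u + s = 100.0. δw = √(δu² + δs²) = √(0.0225 + 92.2) = 9.60, so δw/w = 0.0960.
Q is then a monomial in w, p, q:
δQ/Q = √((δw/w)² + (-2·δp/p)² + (-1·δq/q)²) = √(0.00922 + 0.0542 + 0.00746) = 0.266

26.6%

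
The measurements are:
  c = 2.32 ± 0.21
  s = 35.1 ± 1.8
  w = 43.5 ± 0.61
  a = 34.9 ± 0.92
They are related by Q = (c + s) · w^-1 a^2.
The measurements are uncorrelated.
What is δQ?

76.4

Let u = c + s = 37.4. δu = √(δc² + δs²) = √(0.0441 + 3.24) = 1.81, so δu/u = 0.0484.
Q is then a monomial in u, w, a:
δQ/Q = √((δu/u)² + (-1·δw/w)² + (2·δa/a)²) = √(0.00235 + 0.000197 + 0.00278) = 0.0729
Q = 1050, so δQ = 0.0729 × 1050 = 76.4.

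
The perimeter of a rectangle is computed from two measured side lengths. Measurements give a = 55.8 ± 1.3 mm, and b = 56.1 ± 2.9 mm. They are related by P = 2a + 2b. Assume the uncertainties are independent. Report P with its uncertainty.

P is a linear combination, so absolute uncertainties add in quadrature:
  (2·δa)² = 6.76;  (2·δb)² = 33.6
δP = √(40.4) = 6.36 mm
P = 224 mm.

224 ± 6.36 mm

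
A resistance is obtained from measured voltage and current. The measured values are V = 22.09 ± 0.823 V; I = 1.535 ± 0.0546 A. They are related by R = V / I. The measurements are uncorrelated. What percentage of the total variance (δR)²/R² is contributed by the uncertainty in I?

(δR/R)² = (1·δV/V)² + (-1·δI/I)²
  V term: (1×0.0373)² = 0.00139
  I term: (-1×0.0356)² = 0.00127
Total = 0.00265. Share from I = 0.00127/0.00265 = 0.477.

47.7%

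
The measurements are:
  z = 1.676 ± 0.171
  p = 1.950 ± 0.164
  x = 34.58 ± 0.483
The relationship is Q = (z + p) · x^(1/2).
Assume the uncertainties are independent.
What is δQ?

1.40

Let u = z + p = 3.626. δu = √(δz² + δp²) = √(0.0292 + 0.0269) = 0.237, so δu/u = 0.0653.
Q is then a monomial in u, x:
δQ/Q = √((δu/u)² + (½·δx/x)²) = √(0.00427 + 4.88e-05) = 0.0657
Q = 21.32, so δQ = 0.0657 × 21.32 = 1.40.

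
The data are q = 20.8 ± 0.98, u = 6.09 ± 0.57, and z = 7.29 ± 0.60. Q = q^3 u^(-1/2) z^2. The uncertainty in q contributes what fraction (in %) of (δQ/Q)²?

40.6%

(δQ/Q)² = (3·δq/q)² + (−½·δu/u)² + (2·δz/z)²
  q term: (3×0.0471)² = 0.0200
  u term: (-0.5×0.0936)² = 0.00219
  z term: (2×0.0823)² = 0.0271
Total = 0.0493. Share from q = 0.0200/0.0493 = 0.406.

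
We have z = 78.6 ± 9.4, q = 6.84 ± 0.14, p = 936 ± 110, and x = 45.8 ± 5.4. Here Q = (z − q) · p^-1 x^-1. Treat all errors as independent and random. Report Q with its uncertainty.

0.00167 ± 0.000355

Let u = z − q = 71.8. δu = √(δz² + δq²) = √(88.4 + 0.0196) = 9.40, so δu/u = 0.131.
Q is then a monomial in u, p, x:
δQ/Q = √((δu/u)² + (-1·δp/p)² + (-1·δx/x)²) = √(0.0172 + 0.0138 + 0.0139) = 0.212
Q = 0.00167, so δQ = 0.212 × 0.00167 = 0.000355.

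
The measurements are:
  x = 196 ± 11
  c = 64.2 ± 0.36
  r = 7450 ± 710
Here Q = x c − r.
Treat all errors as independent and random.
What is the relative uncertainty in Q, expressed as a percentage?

19.6%

Let p = x·c = 12600. δp/p = √((1·δx/x)² + (1·δc/c)²) = √(0.00315 + 3.14e-05) = 0.0564, so δp = 710.
Q = p − r: δQ = √(δp² + δr²) = √(5.04e+05 + 5.04e+05) = 1000
Q = 5130, so δQ/Q = 1000/5130 = 0.196.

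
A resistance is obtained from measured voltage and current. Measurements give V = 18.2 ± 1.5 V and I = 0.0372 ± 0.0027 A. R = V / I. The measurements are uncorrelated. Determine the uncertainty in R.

Relative error in a monomial: (δR/R)² = Σ (nᵢ · δxᵢ/xᵢ)².
  (1·δV/V)² = (1×0.0824)² = 0.00679;  (-1·δI/I)² = (-1×0.0726)² = 0.00527
δR/R = √(0.0121) = 0.110
R = 489 Ω, so δR = 0.110 × 489 = 53.7 Ω.

53.7 Ω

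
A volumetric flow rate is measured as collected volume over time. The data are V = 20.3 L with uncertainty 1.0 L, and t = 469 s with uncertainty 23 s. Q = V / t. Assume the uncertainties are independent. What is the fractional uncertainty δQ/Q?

0.0695

Products/powers → add relative errors in quadrature, weighted by exponent:
  (1·δV/V)² = (1×0.0493)² = 0.00243;  (-1·δt/t)² = (-1×0.0490)² = 0.00240
δQ/Q = √(0.00483) = 0.0695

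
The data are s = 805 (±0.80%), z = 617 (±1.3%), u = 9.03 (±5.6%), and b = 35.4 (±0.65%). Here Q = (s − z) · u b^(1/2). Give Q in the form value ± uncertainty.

10100 ± 791

Let w = s − z = 188. δw = √(δs² + δz²) = √(41.5 + 64.3) = 10.3, so δw/w = 0.0547.
Q is then a monomial in w, u, b:
δQ/Q = √((δw/w)² + (1·δu/u)² + (½·δb/b)²) = √(0.00299 + 0.00314 + 1.06e-05) = 0.0784
Q = 10100, so δQ = 0.0784 × 10100 = 791.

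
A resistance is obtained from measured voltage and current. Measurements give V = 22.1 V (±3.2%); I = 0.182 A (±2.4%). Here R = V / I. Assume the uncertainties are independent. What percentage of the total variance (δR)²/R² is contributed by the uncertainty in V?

(δR/R)² = (1·δV/V)² + (-1·δI/I)²
  V term: (1×0.0320)² = 0.00102
  I term: (-1×0.0240)² = 0.000576
Total = 0.00160. Share from V = 0.00102/0.00160 = 0.640.

64.0%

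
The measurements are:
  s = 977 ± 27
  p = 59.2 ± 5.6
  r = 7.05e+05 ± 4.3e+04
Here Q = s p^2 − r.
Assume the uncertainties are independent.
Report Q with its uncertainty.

Let w = s·p^2 = 3.42e+06. δw/w = √((1·δs/s)² + (2·δp/p)²) = √(0.000764 + 0.0358) = 0.191, so δw = 6.55e+05.
Q = w − r: δQ = √(δw² + δr²) = √(4.29e+11 + 1.85e+09) = 6.56e+05
Q = 2.72e+06.

(2.72 ± 0.656) × 10^6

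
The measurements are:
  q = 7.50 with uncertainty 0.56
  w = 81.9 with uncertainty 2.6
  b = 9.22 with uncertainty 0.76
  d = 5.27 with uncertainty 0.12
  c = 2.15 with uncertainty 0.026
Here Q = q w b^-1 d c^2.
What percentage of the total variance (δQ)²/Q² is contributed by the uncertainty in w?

(δQ/Q)² = (1·δq/q)² + (1·δw/w)² + (-1·δb/b)² + (1·δd/d)² + (2·δc/c)²
  q term: (1×0.0747)² = 0.00558
  w term: (1×0.0317)² = 0.00101
  b term: (-1×0.0824)² = 0.00679
  d term: (1×0.0228)² = 0.000518
  c term: (2×0.0121)² = 0.000585
Total = 0.0145. Share from w = 0.00101/0.0145 = 0.0696.

6.96%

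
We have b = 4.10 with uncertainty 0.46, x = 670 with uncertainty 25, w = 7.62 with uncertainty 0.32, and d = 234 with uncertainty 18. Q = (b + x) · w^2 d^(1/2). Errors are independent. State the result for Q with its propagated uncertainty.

Let u = b + x = 674. δu = √(δb² + δx²) = √(0.212 + 625) = 25.0, so δu/u = 0.0371.
Q is then a monomial in u, w, d:
δQ/Q = √((δu/u)² + (2·δw/w)² + (½·δd/d)²) = √(0.00138 + 0.00705 + 0.00148) = 0.0995
Q = 5.99e+05, so δQ = 0.0995 × 5.99e+05 = 59600.

(5.99 ± 0.596) × 10^5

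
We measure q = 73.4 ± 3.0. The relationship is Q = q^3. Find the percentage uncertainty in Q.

12.3%

For a monomial Q ∝ q^3, fractional errors add in quadrature:
  (3·δq/q)² = (3×0.0409)² = 0.0150
δQ/Q = √(0.0150) = 0.123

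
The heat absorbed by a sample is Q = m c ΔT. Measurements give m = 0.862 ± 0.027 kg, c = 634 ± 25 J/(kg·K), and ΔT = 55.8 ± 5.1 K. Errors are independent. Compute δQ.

3180 J

Since Q is a product/quotient, work with relative uncertainties:
  (1·δm/m)² = (1×0.0313)² = 0.000981;  (1·δc/c)² = (1×0.0394)² = 0.00155;  (1·δΔT/ΔT)² = (1×0.0914)² = 0.00835
δQ/Q = √(0.0109) = 0.104
Q = 30500 J, so δQ = 0.104 × 30500 = 3180 J.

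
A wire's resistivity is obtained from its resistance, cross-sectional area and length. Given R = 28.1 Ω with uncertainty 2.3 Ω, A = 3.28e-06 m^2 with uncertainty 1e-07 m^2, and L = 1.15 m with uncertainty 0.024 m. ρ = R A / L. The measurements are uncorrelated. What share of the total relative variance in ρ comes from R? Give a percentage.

83.1%

(δρ/ρ)² = (1·δR/R)² + (1·δA/A)² + (-1·δL/L)²
  R term: (1×0.0819)² = 0.00670
  A term: (1×0.0305)² = 0.000930
  L term: (-1×0.0209)² = 0.000436
Total = 0.00806. Share from R = 0.00670/0.00806 = 0.831.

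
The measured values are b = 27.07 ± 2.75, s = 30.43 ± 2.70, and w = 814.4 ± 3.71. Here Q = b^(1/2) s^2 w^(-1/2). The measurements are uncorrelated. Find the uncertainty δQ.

Q is a product of powers, so relative uncertainties combine in quadrature:
  (½·δb/b)² = (0.5×0.102)² = 0.00258;  (2·δs/s)² = (2×0.0887)² = 0.0315;  (−½·δw/w)² = (-0.5×0.00456)² = 5.19e-06
δQ/Q = √(0.0341) = 0.185
Q = 168.8, so δQ = 0.185 × 168.8 = 31.2.

31.2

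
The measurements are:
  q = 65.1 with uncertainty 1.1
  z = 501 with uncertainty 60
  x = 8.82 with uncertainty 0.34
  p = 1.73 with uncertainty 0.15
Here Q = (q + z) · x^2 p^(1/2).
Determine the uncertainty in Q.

Let u = q + z = 566. δu = √(δq² + δz²) = √(1.21 + 3600) = 60.0, so δu/u = 0.106.
Q is then a monomial in u, x, p:
δQ/Q = √((δu/u)² + (2·δx/x)² + (½·δp/p)²) = √(0.0112 + 0.00594 + 0.00188) = 0.138
Q = 57900, so δQ = 0.138 × 57900 = 8000.

8000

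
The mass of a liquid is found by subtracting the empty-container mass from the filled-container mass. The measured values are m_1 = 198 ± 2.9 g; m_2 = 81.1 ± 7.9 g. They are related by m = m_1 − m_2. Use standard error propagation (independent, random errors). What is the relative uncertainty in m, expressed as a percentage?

7.20%

Each term contributes (cᵢ δxᵢ)² to (δm)²:
  (δm_1)² = 8.41;  (δm_2)² = 62.4
δm = √(70.8) = 8.42 g
m = 117 g, so δm/m = 8.42/117 = 0.0720.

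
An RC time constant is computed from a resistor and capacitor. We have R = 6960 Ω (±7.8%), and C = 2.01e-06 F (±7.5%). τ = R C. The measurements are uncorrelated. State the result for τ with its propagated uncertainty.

0.0140 ± 0.00151 s

Relative error in a monomial: (δτ/τ)² = Σ (nᵢ · δxᵢ/xᵢ)².
  (1·δR/R)² = (1×0.0780)² = 0.00608;  (1·δC/C)² = (1×0.0750)² = 0.00562
δτ/τ = √(0.0117) = 0.108
τ = 0.0140 s, so δτ = 0.108 × 0.0140 = 0.00151 s.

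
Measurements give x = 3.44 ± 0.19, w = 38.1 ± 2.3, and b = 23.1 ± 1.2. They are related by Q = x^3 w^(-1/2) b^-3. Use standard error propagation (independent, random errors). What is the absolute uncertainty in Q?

0.000123

For a monomial Q ∝ x^3, w^(-1/2), b^-3, fractional errors add in quadrature:
  (3·δx/x)² = (3×0.0552)² = 0.0275;  (−½·δw/w)² = (-0.5×0.0604)² = 0.000911;  (-3·δb/b)² = (-3×0.0519)² = 0.0243
δQ/Q = √(0.0527) = 0.229
Q = 0.000535, so δQ = 0.229 × 0.000535 = 0.000123.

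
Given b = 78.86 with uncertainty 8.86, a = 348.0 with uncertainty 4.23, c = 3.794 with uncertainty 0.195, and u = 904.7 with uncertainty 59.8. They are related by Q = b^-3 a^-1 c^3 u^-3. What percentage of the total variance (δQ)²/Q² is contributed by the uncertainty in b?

64.2%

(δQ/Q)² = (-3·δb/b)² + (-1·δa/a)² + (3·δc/c)² + (-3·δu/u)²
  b term: (-3×0.112)² = 0.114
  a term: (-1×0.0122)² = 0.000148
  c term: (3×0.0514)² = 0.0238
  u term: (-3×0.0661)² = 0.0393
Total = 0.177. Share from b = 0.114/0.177 = 0.642.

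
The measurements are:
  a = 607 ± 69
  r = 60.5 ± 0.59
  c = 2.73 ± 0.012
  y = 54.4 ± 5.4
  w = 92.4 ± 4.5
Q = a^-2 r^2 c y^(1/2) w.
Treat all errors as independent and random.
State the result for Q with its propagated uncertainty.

18.5 ± 4.41

Since Q is a product/quotient, work with relative uncertainties:
  (-2·δa/a)² = (-2×0.114)² = 0.0517;  (2·δr/r)² = (2×0.00975)² = 0.000380;  (1·δc/c)² = (1×0.00440)² = 1.93e-05;  (½·δy/y)² = (0.5×0.0993)² = 0.00246;  (1·δw/w)² = (1×0.0487)² = 0.00237
δQ/Q = √(0.0569) = 0.239
Q = 18.5, so δQ = 0.239 × 18.5 = 4.41.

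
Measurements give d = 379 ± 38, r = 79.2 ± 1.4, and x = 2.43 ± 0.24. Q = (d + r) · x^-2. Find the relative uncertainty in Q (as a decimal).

Let u = d + r = 458. δu = √(δd² + δr²) = √(1440 + 1.96) = 38.0, so δu/u = 0.0830.
Q is then a monomial in u, x:
δQ/Q = √((δu/u)² + (-2·δx/x)²) = √(0.00689 + 0.0390) = 0.214

0.214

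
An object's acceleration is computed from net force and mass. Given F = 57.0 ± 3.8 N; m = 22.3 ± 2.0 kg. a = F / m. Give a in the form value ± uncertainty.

Products/powers → add relative errors in quadrature, weighted by exponent:
  (1·δF/F)² = (1×0.0667)² = 0.00444;  (-1·δm/m)² = (-1×0.0897)² = 0.00804
δa/a = √(0.0125) = 0.112
a = 2.56 m/s^2, so δa = 0.112 × 2.56 = 0.286 m/s^2.

2.56 ± 0.286 m/s^2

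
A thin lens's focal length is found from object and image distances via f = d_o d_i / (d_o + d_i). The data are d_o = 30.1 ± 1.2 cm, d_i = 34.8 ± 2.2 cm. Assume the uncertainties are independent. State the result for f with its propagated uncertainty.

16.1 ± 0.586 cm

∂f/∂d_o = (d_i/(d_o+d_i))² = 0.288;  ∂f/∂d_i = (d_o/(d_o+d_i))² = 0.215
δf = √((∂f/∂d_o · δd_o)² + (∂f/∂d_i · δd_i)²) = √(0.119 + 0.224) = 0.586 cm
f = 16.1 cm.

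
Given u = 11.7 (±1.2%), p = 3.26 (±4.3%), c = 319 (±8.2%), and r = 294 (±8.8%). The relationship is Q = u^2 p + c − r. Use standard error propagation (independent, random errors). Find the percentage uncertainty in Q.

Let w = u^2·p = 446. δw/w = √((2·δu/u)² + (1·δp/p)²) = √(0.000576 + 0.00185) = 0.0492, so δw = 22.0.
Q = w + c − r: δQ = √(δw² + δc² + δr²) = √(483 + 684 + 669) = 42.9
Q = 471, so δQ/Q = 42.9/471 = 0.0909.

9.09%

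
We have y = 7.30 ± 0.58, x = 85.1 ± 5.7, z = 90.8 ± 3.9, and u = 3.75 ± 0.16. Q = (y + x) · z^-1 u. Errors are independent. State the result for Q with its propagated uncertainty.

3.82 ± 0.331

Let w = y + x = 92.4. δw = √(δy² + δx²) = √(0.336 + 32.5) = 5.73, so δw/w = 0.0620.
Q is then a monomial in w, z, u:
δQ/Q = √((δw/w)² + (-1·δz/z)² + (1·δu/u)²) = √(0.00384 + 0.00184 + 0.00182) = 0.0867
Q = 3.82, so δQ = 0.0867 × 3.82 = 0.331.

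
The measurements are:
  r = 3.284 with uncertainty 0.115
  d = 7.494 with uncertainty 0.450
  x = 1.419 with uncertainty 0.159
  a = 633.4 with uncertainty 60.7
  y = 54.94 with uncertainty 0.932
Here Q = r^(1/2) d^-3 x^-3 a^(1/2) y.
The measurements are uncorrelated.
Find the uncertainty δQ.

Relative error in a monomial: (δQ/Q)² = Σ (nᵢ · δxᵢ/xᵢ)².
  (½·δr/r)² = (0.5×0.0350)² = 0.000307;  (-3·δd/d)² = (-3×0.0600)² = 0.0325;  (-3·δx/x)² = (-3×0.112)² = 0.113;  (½·δa/a)² = (0.5×0.0958)² = 0.00230;  (1·δy/y)² = (1×0.0170)² = 0.000288
δQ/Q = √(0.148) = 0.385
Q = 2.084, so δQ = 0.385 × 2.084 = 0.803.

0.803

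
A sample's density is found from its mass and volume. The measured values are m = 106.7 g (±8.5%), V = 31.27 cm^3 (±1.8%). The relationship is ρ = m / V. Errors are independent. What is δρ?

ρ is a product of powers, so relative uncertainties combine in quadrature:
  (1·δm/m)² = (1×0.0850)² = 0.00723;  (-1·δV/V)² = (-1×0.0180)² = 0.000324
δρ/ρ = √(0.00755) = 0.0869
ρ = 3.412 g/cm^3, so δρ = 0.0869 × 3.412 = 0.296 g/cm^3.

0.296 g/cm^3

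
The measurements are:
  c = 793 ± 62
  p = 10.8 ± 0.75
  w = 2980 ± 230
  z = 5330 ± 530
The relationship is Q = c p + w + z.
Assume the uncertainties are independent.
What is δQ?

Let h = c·p = 8560. δh/h = √((1·δc/c)² + (1·δp/p)²) = √(0.00611 + 0.00482) = 0.105, so δh = 896.
Q = h + w + z: δQ = √(δh² + δw² + δz²) = √(8.02e+05 + 52900 + 2.81e+05) = 1070

1070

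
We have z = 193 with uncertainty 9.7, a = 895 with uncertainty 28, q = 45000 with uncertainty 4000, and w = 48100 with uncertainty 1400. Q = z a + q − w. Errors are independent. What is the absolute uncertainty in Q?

11100

Let p = z·a = 1.73e+05. δp/p = √((1·δz/z)² + (1·δa/a)²) = √(0.00253 + 0.000979) = 0.0592, so δp = 10200.
Q = p + q − w: δQ = √(δp² + δq² + δw²) = √(1.05e+08 + 1.6e+07 + 1.96e+06) = 11100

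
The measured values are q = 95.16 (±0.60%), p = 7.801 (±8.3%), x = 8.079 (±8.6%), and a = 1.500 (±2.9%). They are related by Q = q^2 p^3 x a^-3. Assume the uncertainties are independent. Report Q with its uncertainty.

Since Q is a product/quotient, work with relative uncertainties:
  (2·δq/q)² = (2×0.00600)² = 0.000144;  (3·δp/p)² = (3×0.0830)² = 0.0620;  (1·δx/x)² = (1×0.0860)² = 0.00740;  (-3·δa/a)² = (-3×0.0290)² = 0.00757
δQ/Q = √(0.0771) = 0.278
Q = 1.029e+07, so δQ = 0.278 × 1.029e+07 = 2.86e+06.

(1.029 ± 0.286) × 10^7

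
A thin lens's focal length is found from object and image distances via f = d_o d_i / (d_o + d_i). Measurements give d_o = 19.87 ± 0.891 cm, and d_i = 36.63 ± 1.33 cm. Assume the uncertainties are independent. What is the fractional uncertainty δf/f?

∂f/∂d_o = (d_i/(d_o+d_i))² = 0.420;  ∂f/∂d_i = (d_o/(d_o+d_i))² = 0.124
δf = √((∂f/∂d_o · δd_o)² + (∂f/∂d_i · δd_i)²) = √(0.140 + 0.0271) = 0.409 cm
f = 12.88 cm, so δf/f = 0.409/12.88 = 0.0318.

0.0318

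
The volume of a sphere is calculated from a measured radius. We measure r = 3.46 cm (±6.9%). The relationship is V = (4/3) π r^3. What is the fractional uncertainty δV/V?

Relative error in a monomial: (δV/V)² = Σ (nᵢ · δxᵢ/xᵢ)².
  (3·δr/r)² = (3×0.0690)² = 0.0428
δV/V = √(0.0428) = 0.207

0.207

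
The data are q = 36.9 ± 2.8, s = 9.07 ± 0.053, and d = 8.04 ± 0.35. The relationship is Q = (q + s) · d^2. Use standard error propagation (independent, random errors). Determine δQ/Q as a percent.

10.6%

Let u = q + s = 46.0. δu = √(δq² + δs²) = √(7.84 + 0.00281) = 2.80, so δu/u = 0.0609.
Q is then a monomial in u, d:
δQ/Q = √((δu/u)² + (2·δd/d)²) = √(0.00371 + 0.00758) = 0.106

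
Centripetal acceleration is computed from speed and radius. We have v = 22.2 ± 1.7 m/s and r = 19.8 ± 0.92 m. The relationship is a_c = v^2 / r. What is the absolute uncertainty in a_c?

3.98 m/s^2

a_c is a product of powers, so relative uncertainties combine in quadrature:
  (2·δv/v)² = (2×0.0766)² = 0.0235;  (-1·δr/r)² = (-1×0.0465)² = 0.00216
δa_c/a_c = √(0.0256) = 0.160
a_c = 24.9 m/s^2, so δa_c = 0.160 × 24.9 = 3.98 m/s^2.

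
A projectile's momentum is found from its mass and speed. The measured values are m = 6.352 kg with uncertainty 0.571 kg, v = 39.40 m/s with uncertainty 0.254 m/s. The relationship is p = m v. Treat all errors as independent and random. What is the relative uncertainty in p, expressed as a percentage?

9.01%

Products/powers → add relative errors in quadrature, weighted by exponent:
  (1·δm/m)² = (1×0.0899)² = 0.00808;  (1·δv/v)² = (1×0.00645)² = 4.16e-05
δp/p = √(0.00812) = 0.0901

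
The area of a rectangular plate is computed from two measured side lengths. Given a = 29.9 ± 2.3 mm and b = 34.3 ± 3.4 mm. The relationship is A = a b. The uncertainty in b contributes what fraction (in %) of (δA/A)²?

62.4%

(δA/A)² = (1·δa/a)² + (1·δb/b)²
  a term: (1×0.0769)² = 0.00592
  b term: (1×0.0991)² = 0.00983
Total = 0.0157. Share from b = 0.00983/0.0157 = 0.624.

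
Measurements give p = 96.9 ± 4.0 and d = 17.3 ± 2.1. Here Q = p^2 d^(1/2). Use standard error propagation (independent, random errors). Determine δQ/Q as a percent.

10.2%

Relative error in a monomial: (δQ/Q)² = Σ (nᵢ · δxᵢ/xᵢ)².
  (2·δp/p)² = (2×0.0413)² = 0.00682;  (½·δd/d)² = (0.5×0.121)² = 0.00368
δQ/Q = √(0.0105) = 0.102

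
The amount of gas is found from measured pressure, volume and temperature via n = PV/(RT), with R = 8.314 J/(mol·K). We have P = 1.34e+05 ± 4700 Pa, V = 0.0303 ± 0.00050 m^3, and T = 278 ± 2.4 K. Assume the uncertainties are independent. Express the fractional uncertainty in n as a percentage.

Each factor contributes (exponent × relative error)² to (δn/n)²:
  (1·δP/P)² = (1×0.0351)² = 0.00123;  (1·δV/V)² = (1×0.0165)² = 0.000272;  (-1·δT/T)² = (-1×0.00863)² = 7.45e-05
δn/n = √(0.00158) = 0.0397

3.97%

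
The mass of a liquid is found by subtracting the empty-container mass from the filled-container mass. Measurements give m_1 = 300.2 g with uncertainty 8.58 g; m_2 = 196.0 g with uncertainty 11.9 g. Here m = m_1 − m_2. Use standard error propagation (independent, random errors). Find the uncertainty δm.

Absolute uncertainties add in quadrature for a linear combination:
  (δm_1)² = 73.6;  (δm_2)² = 142
δm = √(215) = 14.7 g

14.7 g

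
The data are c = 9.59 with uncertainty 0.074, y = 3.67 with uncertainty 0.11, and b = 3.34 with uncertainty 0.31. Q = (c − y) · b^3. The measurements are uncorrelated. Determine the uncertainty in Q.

61.6

Let u = c − y = 5.92. δu = √(δc² + δy²) = √(0.00548 + 0.0121) = 0.133, so δu/u = 0.0224.
Q is then a monomial in u, b:
δQ/Q = √((δu/u)² + (3·δb/b)²) = √(0.000502 + 0.0775) = 0.279
Q = 221, so δQ = 0.279 × 221 = 61.6.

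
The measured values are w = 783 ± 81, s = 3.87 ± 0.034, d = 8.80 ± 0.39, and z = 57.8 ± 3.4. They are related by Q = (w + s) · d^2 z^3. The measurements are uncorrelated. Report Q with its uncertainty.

(1.18 ± 0.262) × 10^10

Let u = w + s = 787. δu = √(δw² + δs²) = √(6560 + 0.00116) = 81.0, so δu/u = 0.103.
Q is then a monomial in u, d, z:
δQ/Q = √((δu/u)² + (2·δd/d)² + (3·δz/z)²) = √(0.0106 + 0.00786 + 0.0311) = 0.223
Q = 1.18e+10, so δQ = 0.223 × 1.18e+10 = 2.62e+09.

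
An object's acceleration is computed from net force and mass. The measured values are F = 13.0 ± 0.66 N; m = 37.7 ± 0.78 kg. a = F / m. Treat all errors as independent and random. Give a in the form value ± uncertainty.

For a monomial a ∝ F, m^-1, fractional errors add in quadrature:
  (1·δF/F)² = (1×0.0508)² = 0.00258;  (-1·δm/m)² = (-1×0.0207)² = 0.000428
δa/a = √(0.00301) = 0.0548
a = 0.345 m/s^2, so δa = 0.0548 × 0.345 = 0.0189 m/s^2.

0.345 ± 0.0189 m/s^2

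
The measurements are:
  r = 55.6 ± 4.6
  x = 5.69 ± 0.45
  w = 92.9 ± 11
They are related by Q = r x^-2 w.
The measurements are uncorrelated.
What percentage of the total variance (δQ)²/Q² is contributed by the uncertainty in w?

30.6%

(δQ/Q)² = (1·δr/r)² + (-2·δx/x)² + (1·δw/w)²
  r term: (1×0.0827)² = 0.00684
  x term: (-2×0.0791)² = 0.0250
  w term: (1×0.118)² = 0.0140
Total = 0.0459. Share from w = 0.0140/0.0459 = 0.306.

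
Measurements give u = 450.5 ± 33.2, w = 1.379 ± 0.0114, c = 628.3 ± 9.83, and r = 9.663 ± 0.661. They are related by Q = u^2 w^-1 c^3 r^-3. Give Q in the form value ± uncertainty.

Products/powers → add relative errors in quadrature, weighted by exponent:
  (2·δu/u)² = (2×0.0737)² = 0.0217;  (-1·δw/w)² = (-1×0.00827)² = 6.83e-05;  (3·δc/c)² = (3×0.0156)² = 0.00220;  (-3·δr/r)² = (-3×0.0684)² = 0.0421
δQ/Q = √(0.0661) = 0.257
Q = 4.046e+10, so δQ = 0.257 × 4.046e+10 = 1.04e+10.

(4.046 ± 1.04) × 10^10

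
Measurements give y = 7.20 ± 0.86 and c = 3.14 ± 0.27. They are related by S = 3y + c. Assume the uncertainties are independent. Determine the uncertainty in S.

2.59

Each term contributes (cᵢ δxᵢ)² to (δS)²:
  (3·δy)² = 6.66;  (δc)² = 0.0729
δS = √(6.73) = 2.59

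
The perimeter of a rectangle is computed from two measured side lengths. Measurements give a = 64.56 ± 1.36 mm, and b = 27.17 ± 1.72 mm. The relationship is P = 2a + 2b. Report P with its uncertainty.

183.5 ± 4.39 mm

For a sum/difference, combine absolute errors in quadrature:
  (2·δa)² = 7.40;  (2·δb)² = 11.8
δP = √(19.2) = 4.39 mm
P = 183.5 mm.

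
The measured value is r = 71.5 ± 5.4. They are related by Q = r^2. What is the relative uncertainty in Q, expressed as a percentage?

Q ∝ r^2, so δQ/Q = |2| · δr/r = 2 × 0.0755 = 0.151.

15.1%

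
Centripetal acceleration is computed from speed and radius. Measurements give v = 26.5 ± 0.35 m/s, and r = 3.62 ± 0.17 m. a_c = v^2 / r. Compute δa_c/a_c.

0.0539

Relative error in a monomial: (δa_c/a_c)² = Σ (nᵢ · δxᵢ/xᵢ)².
  (2·δv/v)² = (2×0.0132)² = 0.000698;  (-1·δr/r)² = (-1×0.0470)² = 0.00221
δa_c/a_c = √(0.00290) = 0.0539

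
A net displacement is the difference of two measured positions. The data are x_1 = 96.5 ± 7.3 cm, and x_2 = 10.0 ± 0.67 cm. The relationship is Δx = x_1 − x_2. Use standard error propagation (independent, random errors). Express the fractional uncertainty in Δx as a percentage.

For a sum/difference, combine absolute errors in quadrature:
  (δx_1)² = 53.3;  (δx_2)² = 0.449
δΔx = √(53.7) = 7.33 cm
Δx = 86.5 cm, so δΔx/Δx = 7.33/86.5 = 0.0847.

8.47%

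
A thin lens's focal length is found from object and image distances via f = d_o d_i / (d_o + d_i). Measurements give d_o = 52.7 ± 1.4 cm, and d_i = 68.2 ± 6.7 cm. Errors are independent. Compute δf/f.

0.0454

∂f/∂d_o = (d_i/(d_o+d_i))² = 0.318;  ∂f/∂d_i = (d_o/(d_o+d_i))² = 0.190
δf = √((∂f/∂d_o · δd_o)² + (∂f/∂d_i · δd_i)²) = √(0.198 + 1.62) = 1.35 cm
f = 29.7 cm, so δf/f = 1.35/29.7 = 0.0454.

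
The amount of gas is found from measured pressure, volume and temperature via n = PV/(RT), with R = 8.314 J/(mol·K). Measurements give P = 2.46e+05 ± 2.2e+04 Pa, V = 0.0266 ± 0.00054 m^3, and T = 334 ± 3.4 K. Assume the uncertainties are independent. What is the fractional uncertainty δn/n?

0.0923

Since n is a product/quotient, work with relative uncertainties:
  (1·δP/P)² = (1×0.0894)² = 0.00800;  (1·δV/V)² = (1×0.0203)² = 0.000412;  (-1·δT/T)² = (-1×0.0102)² = 0.000104
δn/n = √(0.00851) = 0.0923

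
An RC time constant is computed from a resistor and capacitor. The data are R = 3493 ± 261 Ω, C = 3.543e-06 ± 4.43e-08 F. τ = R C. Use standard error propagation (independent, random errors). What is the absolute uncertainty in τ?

0.000938 s

Since τ is a product/quotient, work with relative uncertainties:
  (1·δR/R)² = (1×0.0747)² = 0.00558;  (1·δC/C)² = (1×0.0125)² = 0.000156
δτ/τ = √(0.00574) = 0.0758
τ = 0.01238 s, so δτ = 0.0758 × 0.01238 = 0.000938 s.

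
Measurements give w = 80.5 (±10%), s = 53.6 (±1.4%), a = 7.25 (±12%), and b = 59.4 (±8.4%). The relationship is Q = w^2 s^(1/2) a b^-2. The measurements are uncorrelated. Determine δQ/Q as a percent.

28.8%

For a monomial Q ∝ w^2, s^(1/2), a, b^-2, fractional errors add in quadrature:
  (2·δw/w)² = (2×0.100)² = 0.0400;  (½·δs/s)² = (0.5×0.0140)² = 4.9e-05;  (1·δa/a)² = (1×0.120)² = 0.0144;  (-2·δb/b)² = (-2×0.0840)² = 0.0282
δQ/Q = √(0.0827) = 0.288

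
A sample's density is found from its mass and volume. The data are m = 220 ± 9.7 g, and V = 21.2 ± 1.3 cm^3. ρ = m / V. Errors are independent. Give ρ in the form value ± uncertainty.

Products/powers → add relative errors in quadrature, weighted by exponent:
  (1·δm/m)² = (1×0.0441)² = 0.00194;  (-1·δV/V)² = (-1×0.0613)² = 0.00376
δρ/ρ = √(0.00570) = 0.0755
ρ = 10.4 g/cm^3, so δρ = 0.0755 × 10.4 = 0.784 g/cm^3.

10.4 ± 0.784 g/cm^3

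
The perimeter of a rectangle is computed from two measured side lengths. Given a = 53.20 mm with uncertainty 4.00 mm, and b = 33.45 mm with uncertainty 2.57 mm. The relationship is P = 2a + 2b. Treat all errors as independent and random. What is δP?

Sums and differences: (δP)² = Σ (cᵢ δxᵢ)².
  (2·δa)² = 64.0;  (2·δb)² = 26.4
δP = √(90.4) = 9.51 mm

9.51 mm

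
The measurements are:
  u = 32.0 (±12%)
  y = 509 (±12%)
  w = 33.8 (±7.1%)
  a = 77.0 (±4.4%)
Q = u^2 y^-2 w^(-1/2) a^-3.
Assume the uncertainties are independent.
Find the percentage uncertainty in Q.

36.6%

Q is a product of powers, so relative uncertainties combine in quadrature:
  (2·δu/u)² = (2×0.120)² = 0.0576;  (-2·δy/y)² = (-2×0.120)² = 0.0576;  (−½·δw/w)² = (-0.5×0.0710)² = 0.00126;  (-3·δa/a)² = (-3×0.0440)² = 0.0174
δQ/Q = √(0.134) = 0.366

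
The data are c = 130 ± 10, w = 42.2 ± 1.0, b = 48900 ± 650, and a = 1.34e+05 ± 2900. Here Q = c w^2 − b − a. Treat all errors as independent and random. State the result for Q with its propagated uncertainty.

Let p = c·w^2 = 2.32e+05. δp/p = √((1·δc/c)² + (2·δw/w)²) = √(0.00592 + 0.00225) = 0.0904, so δp = 20900.
Q = p − b − a: δQ = √(δp² + δb² + δa²) = √(4.38e+08 + 4.22e+05 + 8.41e+06) = 21100
Q = 48600.

48600 ± 21100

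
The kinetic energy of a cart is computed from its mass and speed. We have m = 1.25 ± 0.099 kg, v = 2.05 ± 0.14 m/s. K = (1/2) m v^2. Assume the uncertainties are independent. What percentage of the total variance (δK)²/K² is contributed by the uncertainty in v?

(δK/K)² = (1·δm/m)² + (2·δv/v)²
  m term: (1×0.0792)² = 0.00627
  v term: (2×0.0683)² = 0.0187
Total = 0.0249. Share from v = 0.0187/0.0249 = 0.748.

74.8%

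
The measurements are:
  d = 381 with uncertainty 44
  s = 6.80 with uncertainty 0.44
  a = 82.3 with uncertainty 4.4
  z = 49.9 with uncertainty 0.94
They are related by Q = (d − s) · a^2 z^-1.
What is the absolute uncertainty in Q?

Let u = d − s = 374. δu = √(δd² + δs²) = √(1940 + 0.194) = 44.0, so δu/u = 0.118.
Q is then a monomial in u, a, z:
δQ/Q = √((δu/u)² + (2·δa/a)² + (-1·δz/z)²) = √(0.0138 + 0.0114 + 0.000355) = 0.160
Q = 50800, so δQ = 0.160 × 50800 = 8130.

8130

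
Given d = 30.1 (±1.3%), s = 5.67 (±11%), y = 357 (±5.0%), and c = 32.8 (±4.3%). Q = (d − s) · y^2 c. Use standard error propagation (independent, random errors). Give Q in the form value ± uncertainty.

(1.02 ± 0.115) × 10^8

Let u = d − s = 24.4. δu = √(δd² + δs²) = √(0.153 + 0.389) = 0.736, so δu/u = 0.0301.
Q is then a monomial in u, y, c:
δQ/Q = √((δu/u)² + (2·δy/y)² + (1·δc/c)²) = √(0.000908 + 0.0100 + 0.00185) = 0.113
Q = 1.02e+08, so δQ = 0.113 × 1.02e+08 = 1.15e+07.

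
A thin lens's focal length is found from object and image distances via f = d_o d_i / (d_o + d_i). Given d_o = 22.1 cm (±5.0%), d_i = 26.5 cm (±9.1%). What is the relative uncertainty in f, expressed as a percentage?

∂f/∂d_o = (d_i/(d_o+d_i))² = 0.297;  ∂f/∂d_i = (d_o/(d_o+d_i))² = 0.207
δf = √((∂f/∂d_o · δd_o)² + (∂f/∂d_i · δd_i)²) = √(0.108 + 0.249) = 0.597 cm
f = 12.1 cm, so δf/f = 0.597/12.1 = 0.0496.

4.96%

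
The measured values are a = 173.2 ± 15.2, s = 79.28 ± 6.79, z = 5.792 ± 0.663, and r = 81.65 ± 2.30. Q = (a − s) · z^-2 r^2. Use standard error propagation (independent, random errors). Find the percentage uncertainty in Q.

Let u = a − s = 93.92. δu = √(δa² + δs²) = √(231 + 46.1) = 16.6, so δu/u = 0.177.
Q is then a monomial in u, z, r:
δQ/Q = √((δu/u)² + (-2·δz/z)² + (2·δr/r)²) = √(0.0314 + 0.0524 + 0.00317) = 0.295

29.5%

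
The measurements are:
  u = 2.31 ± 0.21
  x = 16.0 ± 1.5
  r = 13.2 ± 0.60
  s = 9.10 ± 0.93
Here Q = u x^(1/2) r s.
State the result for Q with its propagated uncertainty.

1110 ± 168

Each factor contributes (exponent × relative error)² to (δQ/Q)²:
  (1·δu/u)² = (1×0.0909)² = 0.00826;  (½·δx/x)² = (0.5×0.0938)² = 0.00220;  (1·δr/r)² = (1×0.0455)² = 0.00207;  (1·δs/s)² = (1×0.102)² = 0.0104
δQ/Q = √(0.0230) = 0.152
Q = 1110, so δQ = 0.152 × 1110 = 168.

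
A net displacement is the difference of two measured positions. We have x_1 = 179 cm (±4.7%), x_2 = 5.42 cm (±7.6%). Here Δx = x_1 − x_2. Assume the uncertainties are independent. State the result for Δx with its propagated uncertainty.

For a sum/difference, combine absolute errors in quadrature:
  (δx_1)² = 70.8;  (δx_2)² = 0.170
δΔx = √(70.9) = 8.42 cm
Δx = 174 cm.

174 ± 8.42 cm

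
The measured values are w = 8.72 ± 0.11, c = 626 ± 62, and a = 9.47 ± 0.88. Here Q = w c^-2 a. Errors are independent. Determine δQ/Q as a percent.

Each factor contributes (exponent × relative error)² to (δQ/Q)²:
  (1·δw/w)² = (1×0.0126)² = 0.000159;  (-2·δc/c)² = (-2×0.0990)² = 0.0392;  (1·δa/a)² = (1×0.0929)² = 0.00864
δQ/Q = √(0.0480) = 0.219

21.9%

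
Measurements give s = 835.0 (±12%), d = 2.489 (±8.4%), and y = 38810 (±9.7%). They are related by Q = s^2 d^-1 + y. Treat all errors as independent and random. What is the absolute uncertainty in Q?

71300

Let p = s^2·d^-1 = 280100. δp/p = √((2·δs/s)² + (-1·δd/d)²) = √(0.0576 + 0.00706) = 0.254, so δp = 71200.
Q = p + y: δQ = √(δp² + δy²) = √(5.07e+09 + 1.42e+07) = 71300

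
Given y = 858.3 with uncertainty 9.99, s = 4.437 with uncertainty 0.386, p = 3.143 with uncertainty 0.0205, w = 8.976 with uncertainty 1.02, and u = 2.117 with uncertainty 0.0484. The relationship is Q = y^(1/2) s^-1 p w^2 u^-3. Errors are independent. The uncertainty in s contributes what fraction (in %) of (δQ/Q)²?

11.8%

(δQ/Q)² = (½·δy/y)² + (-1·δs/s)² + (1·δp/p)² + (2·δw/w)² + (-3·δu/u)²
  y term: (0.5×0.0116)² = 3.39e-05
  s term: (-1×0.0870)² = 0.00757
  p term: (1×0.00652)² = 4.25e-05
  w term: (2×0.114)² = 0.0517
  u term: (-3×0.0229)² = 0.00470
Total = 0.0640. Share from s = 0.00757/0.0640 = 0.118.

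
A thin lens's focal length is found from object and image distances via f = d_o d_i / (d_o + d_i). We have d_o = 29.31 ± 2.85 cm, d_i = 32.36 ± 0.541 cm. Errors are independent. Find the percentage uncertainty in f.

5.16%

∂f/∂d_o = (d_i/(d_o+d_i))² = 0.275;  ∂f/∂d_i = (d_o/(d_o+d_i))² = 0.226
δf = √((∂f/∂d_o · δd_o)² + (∂f/∂d_i · δd_i)²) = √(0.616 + 0.0149) = 0.794 cm
f = 15.38 cm, so δf/f = 0.794/15.38 = 0.0516.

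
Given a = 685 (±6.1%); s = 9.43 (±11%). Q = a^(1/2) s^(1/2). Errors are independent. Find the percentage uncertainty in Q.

6.29%

Q is a product of powers, so relative uncertainties combine in quadrature:
  (½·δa/a)² = (0.5×0.0610)² = 0.000930;  (½·δs/s)² = (0.5×0.110)² = 0.00302
δQ/Q = √(0.00396) = 0.0629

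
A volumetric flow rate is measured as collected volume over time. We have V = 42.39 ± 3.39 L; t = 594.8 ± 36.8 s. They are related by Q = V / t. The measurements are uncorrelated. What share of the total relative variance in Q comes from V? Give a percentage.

62.6%

(δQ/Q)² = (1·δV/V)² + (-1·δt/t)²
  V term: (1×0.0800)² = 0.00640
  t term: (-1×0.0619)² = 0.00383
Total = 0.0102. Share from V = 0.00640/0.0102 = 0.626.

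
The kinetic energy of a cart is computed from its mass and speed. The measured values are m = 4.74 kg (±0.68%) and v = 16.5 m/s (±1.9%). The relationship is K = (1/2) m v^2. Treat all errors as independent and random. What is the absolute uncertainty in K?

24.9 J

Relative error in a monomial: (δK/K)² = Σ (nᵢ · δxᵢ/xᵢ)².
  (1·δm/m)² = (1×0.00680)² = 4.62e-05;  (2·δv/v)² = (2×0.0190)² = 0.00144
δK/K = √(0.00149) = 0.0386
K = 645 J, so δK = 0.0386 × 645 = 24.9 J.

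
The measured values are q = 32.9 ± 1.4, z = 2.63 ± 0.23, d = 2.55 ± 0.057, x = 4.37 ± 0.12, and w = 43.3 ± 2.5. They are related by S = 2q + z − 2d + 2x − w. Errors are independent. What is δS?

Sums and differences: (δS)² = Σ (cᵢ δxᵢ)².
  (2·δq)² = 7.84;  (δz)² = 0.0529;  (2·δd)² = 0.0130;  (2·δx)² = 0.0576;  (δw)² = 6.25
δS = √(14.2) = 3.77

3.77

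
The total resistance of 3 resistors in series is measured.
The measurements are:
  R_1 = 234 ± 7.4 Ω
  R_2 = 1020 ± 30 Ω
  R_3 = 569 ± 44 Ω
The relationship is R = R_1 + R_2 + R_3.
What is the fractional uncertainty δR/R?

0.0295

Sums and differences: (δR)² = Σ (cᵢ δxᵢ)².
  (δR_1)² = 54.8;  (δR_2)² = 900;  (δR_3)² = 1940
δR = √(2890) = 53.8 Ω
R = 1820 Ω, so δR/R = 53.8/1820 = 0.0295.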